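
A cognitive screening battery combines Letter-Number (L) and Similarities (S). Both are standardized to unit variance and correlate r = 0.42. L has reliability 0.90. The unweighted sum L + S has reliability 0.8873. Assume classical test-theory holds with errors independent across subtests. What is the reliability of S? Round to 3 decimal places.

Var(L+S) = 2 + 2·0.42 = 2.840.
True-score variance = ρ_L + ρ_S + 2·0.42, so 0.8873 = (0.90 + ρ_S + 0.84) / 2.840.
ρ_S = 0.8873·2.840 − 0.90 − 0.84 = 0.780.

0.780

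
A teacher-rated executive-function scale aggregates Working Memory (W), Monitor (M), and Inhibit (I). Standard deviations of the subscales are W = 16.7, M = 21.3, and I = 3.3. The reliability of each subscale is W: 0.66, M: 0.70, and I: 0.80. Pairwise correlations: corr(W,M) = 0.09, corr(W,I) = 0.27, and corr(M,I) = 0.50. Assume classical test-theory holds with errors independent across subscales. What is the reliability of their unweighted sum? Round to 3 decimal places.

Var(W+M+I) = 16.7² + 21.3² + 3.3² + 2·[16.7·21.3·0.09 + 16.7·3.3·0.27 + 21.3·3.3·0.50] = 743.47 + 164.077 = 907.547.
With uncorrelated errors the cross-covariances are all true-score covariance, so they carry over unchanged; only the diagonal terms shrink to ρᵢσᵢ².
True-score variance = [16.7²·0.66 + 21.3²·0.70 + 3.3²·0.80] + 164.077 = 510.362 + 164.077 = 674.44.
Reliability = 674.44 / 907.547 = 0.743.

0.743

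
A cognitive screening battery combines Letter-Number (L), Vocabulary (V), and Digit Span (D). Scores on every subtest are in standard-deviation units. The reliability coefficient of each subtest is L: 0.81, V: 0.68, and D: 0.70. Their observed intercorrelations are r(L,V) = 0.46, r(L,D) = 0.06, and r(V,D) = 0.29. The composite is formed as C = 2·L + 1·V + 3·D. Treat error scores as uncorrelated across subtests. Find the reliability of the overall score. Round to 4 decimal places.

0.7934

Var(C) = 2² + 1 + 3² + 2·[2·0.46 + 6·0.06 + 3·0.29] = 14 + 4.3 = 18.3.
With uncorrelated errors the cross-covariances are all true-score covariance, so they carry over unchanged; only the diagonal terms shrink to ρᵢσᵢ².
True-score variance = [2²·0.81 + 0.68 + 3²·0.70] + 4.3 = 10.22 + 4.3 = 14.52.
Reliability = 14.52 / 18.3 = 0.7934.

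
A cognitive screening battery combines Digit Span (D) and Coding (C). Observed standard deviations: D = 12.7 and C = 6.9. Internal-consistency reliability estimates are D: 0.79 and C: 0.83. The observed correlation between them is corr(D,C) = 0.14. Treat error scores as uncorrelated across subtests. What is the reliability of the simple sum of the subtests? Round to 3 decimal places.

Var(D+C) = 12.7² + 6.9² + 2·[12.7·6.9·0.14] = 208.9 + 24.5364 = 233.436.
With uncorrelated errors the cross-covariances are all true-score covariance, so they carry over unchanged; only the diagonal terms shrink to ρᵢσᵢ².
True-score variance = [12.7²·0.79 + 6.9²·0.83] + 24.5364 = 166.935 + 24.5364 = 191.472.
Reliability = 191.472 / 233.436 = 0.820.

0.820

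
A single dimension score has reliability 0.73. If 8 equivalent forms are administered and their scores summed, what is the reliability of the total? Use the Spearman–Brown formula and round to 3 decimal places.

ρ_k = kρ / (1 + (k−1)ρ) = 8·0.73 / (1 + 7·0.73) = 5.840 / 6.110 = 0.956.

0.956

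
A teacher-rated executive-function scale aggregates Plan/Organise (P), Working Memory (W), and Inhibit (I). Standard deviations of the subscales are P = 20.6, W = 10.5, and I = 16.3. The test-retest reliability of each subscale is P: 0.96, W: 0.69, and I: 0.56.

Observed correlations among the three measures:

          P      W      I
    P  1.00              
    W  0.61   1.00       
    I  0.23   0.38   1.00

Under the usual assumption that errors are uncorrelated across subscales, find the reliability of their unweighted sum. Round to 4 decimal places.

Var(P+W+I) = 20.6² + 10.5² + 16.3² + 2·[20.6·10.5·0.61 + 20.6·16.3·0.23 + 10.5·16.3·0.38] = 800.3 + 548.419 = 1348.72.
Under uncorrelated errors the observed covariances equal the true-score covariances, so only the own-variance terms attenuate.
True-score variance = [20.6²·0.96 + 10.5²·0.69 + 16.3²·0.56] + 548.419 = 632.245 + 548.419 = 1180.66.
Reliability = 1180.66 / 1348.72 = 0.8754.

0.8754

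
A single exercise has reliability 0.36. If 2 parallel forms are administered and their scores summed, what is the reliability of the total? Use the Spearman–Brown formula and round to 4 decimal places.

ρ_k = kρ / (1 + (k−1)ρ) = 2·0.36 / (1 + 1·0.36) = 0.720 / 1.360 = 0.5294.

0.5294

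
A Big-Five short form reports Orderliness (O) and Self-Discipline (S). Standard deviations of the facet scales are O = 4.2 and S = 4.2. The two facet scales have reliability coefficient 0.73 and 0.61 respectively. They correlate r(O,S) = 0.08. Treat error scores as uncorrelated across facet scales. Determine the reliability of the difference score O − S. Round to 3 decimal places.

0.641

Var(O−S) = 4.2² + 4.2² − 2·4.2·4.2·0.08 = 35.28 − 2.8224 = 32.4576.
Because errors are independent across components, Cov(Tᵢ,Tⱼ) = Cov(Xᵢ,Xⱼ); the off-diagonal part of the true-score variance is the same as above.
True-score variance = [4.2²·0.73 + 4.2²·0.61] − 2.8224 = 23.6376 − 2.8224 = 20.8152.
Reliability = 20.8152 / 32.4576 = 0.641.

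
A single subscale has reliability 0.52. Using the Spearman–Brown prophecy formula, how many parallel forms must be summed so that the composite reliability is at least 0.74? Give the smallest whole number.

k ≥ ρ*(1−ρ₁)/(ρ₁(1−ρ*)) = 0.74·0.48 / (0.52·0.26) = 2.627.
Smallest integer k = 3.

3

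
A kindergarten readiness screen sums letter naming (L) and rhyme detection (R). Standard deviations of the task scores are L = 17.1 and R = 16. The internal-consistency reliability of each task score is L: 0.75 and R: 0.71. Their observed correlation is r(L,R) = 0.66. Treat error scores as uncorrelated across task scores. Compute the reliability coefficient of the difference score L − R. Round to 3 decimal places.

0.213

Var(L−R) = 17.1² + 16² − 2·17.1·16·0.66 = 548.41 − 361.152 = 187.258.
Under uncorrelated errors the observed covariances equal the true-score covariances, so only the own-variance terms attenuate.
True-score variance = [17.1²·0.75 + 16²·0.71] − 361.152 = 401.067 − 361.152 = 39.9155.
Reliability = 39.9155 / 187.258 = 0.213.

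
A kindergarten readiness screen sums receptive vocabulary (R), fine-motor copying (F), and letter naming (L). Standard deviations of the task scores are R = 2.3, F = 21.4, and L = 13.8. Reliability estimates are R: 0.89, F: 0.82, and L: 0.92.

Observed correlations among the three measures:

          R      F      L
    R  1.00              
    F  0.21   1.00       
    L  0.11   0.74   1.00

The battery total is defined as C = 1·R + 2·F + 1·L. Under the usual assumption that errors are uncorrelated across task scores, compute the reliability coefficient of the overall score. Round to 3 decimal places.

0.883

Var(C) = 2.3² + 2²·21.4² + 13.8² + 2·[2·2.3·21.4·0.21 + 2.3·13.8·0.11 + 2·21.4·13.8·0.74] = 2027.57 + 922.475 = 2950.04.
Because errors are independent across components, Cov(Tᵢ,Tⱼ) = Cov(Xᵢ,Xⱼ); the off-diagonal part of the true-score variance is the same as above.
True-score variance = [2.3²·0.89 + 2²·21.4²·0.82 + 13.8²·0.92] + 922.475 = 1682.02 + 922.475 = 2604.5.
Reliability = 2604.5 / 2950.04 = 0.883.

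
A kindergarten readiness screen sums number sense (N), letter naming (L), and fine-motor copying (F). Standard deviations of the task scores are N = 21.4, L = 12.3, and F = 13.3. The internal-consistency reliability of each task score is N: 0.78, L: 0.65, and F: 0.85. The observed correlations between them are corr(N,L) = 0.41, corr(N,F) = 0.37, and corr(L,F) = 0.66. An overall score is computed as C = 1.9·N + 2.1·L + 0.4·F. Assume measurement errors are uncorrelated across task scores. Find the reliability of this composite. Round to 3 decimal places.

Var(C) = 1.9²·21.4² + 2.1²·12.3² + 0.4²·13.3² + 2·[3.99·21.4·12.3·0.41 + 0.76·21.4·13.3·0.37 + 0.84·12.3·13.3·0.66] = 2348.73 + 1202.66 = 3551.39.
With uncorrelated errors the cross-covariances are all true-score covariance, so they carry over unchanged; only the diagonal terms shrink to ρᵢσᵢ².
True-score variance = [1.9²·21.4²·0.78 + 2.1²·12.3²·0.65 + 0.4²·13.3²·0.85] + 1202.66 = 1747.25 + 1202.66 = 2949.92.
Reliability = 2949.92 / 3551.39 = 0.831.

0.831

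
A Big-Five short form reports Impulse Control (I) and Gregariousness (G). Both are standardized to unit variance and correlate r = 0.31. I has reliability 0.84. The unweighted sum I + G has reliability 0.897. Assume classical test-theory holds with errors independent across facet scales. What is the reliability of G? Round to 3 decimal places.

Var(I+G) = 2 + 2·0.31 = 2.620.
True-score variance = ρ_I + ρ_G + 2·0.31, so 0.897 = (0.84 + ρ_G + 0.62) / 2.620.
ρ_G = 0.897·2.620 − 0.84 − 0.62 = 0.890.

0.890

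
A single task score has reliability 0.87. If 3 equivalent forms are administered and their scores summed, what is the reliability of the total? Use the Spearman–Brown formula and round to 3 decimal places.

0.953

ρ_k = kρ / (1 + (k−1)ρ) = 3·0.87 / (1 + 2·0.87) = 2.610 / 2.740 = 0.953.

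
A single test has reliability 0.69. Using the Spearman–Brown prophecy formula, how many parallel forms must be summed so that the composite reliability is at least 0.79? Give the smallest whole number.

k ≥ ρ*(1−ρ₁)/(ρ₁(1−ρ*)) = 0.79·0.31 / (0.69·0.21) = 1.690.
Smallest integer k = 2.

2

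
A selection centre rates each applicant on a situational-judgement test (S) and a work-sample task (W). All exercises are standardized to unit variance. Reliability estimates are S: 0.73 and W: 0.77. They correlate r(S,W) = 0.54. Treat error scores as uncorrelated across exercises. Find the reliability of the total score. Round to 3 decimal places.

Var(S+W) = 2 + 2·[0.54] = 2 + 1.08 = 3.08.
Because errors are independent across components, Cov(Tᵢ,Tⱼ) = Cov(Xᵢ,Xⱼ); the off-diagonal part of the true-score variance is the same as above.
True-score variance = [0.73 + 0.77] + 1.08 = 1.5 + 1.08 = 2.58.
Reliability = 2.58 / 3.08 = 0.838.

0.838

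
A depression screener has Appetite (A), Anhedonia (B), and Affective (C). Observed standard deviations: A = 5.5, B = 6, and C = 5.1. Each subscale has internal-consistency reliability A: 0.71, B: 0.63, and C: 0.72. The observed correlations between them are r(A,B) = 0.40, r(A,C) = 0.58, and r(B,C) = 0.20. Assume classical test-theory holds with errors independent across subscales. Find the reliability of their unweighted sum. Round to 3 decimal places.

Var(A+B+C) = 5.5² + 6² + 5.1² + 2·[5.5·6·0.40 + 5.5·5.1·0.58 + 6·5.1·0.20] = 92.26 + 71.178 = 163.438.
Under uncorrelated errors the observed covariances equal the true-score covariances, so only the own-variance terms attenuate.
True-score variance = [5.5²·0.71 + 6²·0.63 + 5.1²·0.72] + 71.178 = 62.8847 + 71.178 = 134.063.
Reliability = 134.063 / 163.438 = 0.820.

0.820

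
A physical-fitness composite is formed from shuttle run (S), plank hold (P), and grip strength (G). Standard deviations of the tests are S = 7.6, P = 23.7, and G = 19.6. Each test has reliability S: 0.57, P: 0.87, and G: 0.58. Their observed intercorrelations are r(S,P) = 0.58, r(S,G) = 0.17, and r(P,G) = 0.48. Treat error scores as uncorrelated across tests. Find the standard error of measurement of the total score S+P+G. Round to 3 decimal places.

Var(total) = 1003.61 + 705.525 = 1709.13.
True-score variance = 744.406 + 705.525 = 1449.93, so reliability = 0.8483.
Error variance = 1709.13 − 1449.93 = 259.204; SEM = √259.204 = 16.100.

16.100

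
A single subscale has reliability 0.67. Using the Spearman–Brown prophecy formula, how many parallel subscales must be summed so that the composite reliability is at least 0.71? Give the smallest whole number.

2

k ≥ ρ*(1−ρ₁)/(ρ₁(1−ρ*)) = 0.71·0.33 / (0.67·0.29) = 1.206.
Smallest integer k = 2.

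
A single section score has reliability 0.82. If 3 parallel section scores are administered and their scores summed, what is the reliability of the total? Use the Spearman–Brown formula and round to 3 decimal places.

ρ_k = kρ / (1 + (k−1)ρ) = 3·0.82 / (1 + 2·0.82) = 2.460 / 2.640 = 0.932.

0.932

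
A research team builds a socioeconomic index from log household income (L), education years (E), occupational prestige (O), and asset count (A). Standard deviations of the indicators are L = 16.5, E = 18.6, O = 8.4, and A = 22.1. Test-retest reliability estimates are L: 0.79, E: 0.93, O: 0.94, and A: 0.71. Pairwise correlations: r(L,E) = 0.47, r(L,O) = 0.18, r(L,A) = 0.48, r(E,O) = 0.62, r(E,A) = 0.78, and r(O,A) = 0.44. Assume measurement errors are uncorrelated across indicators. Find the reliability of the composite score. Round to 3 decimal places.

0.921

Var(L+E+O+A) = 16.5² + 18.6² + 8.4² + 22.1² + 2·[16.5·18.6·0.47 + 16.5·8.4·0.18 + 16.5·22.1·0.48 + 18.6·8.4·0.62 + 18.6·22.1·0.78 + 8.4·22.1·0.44] = 1177.18 + 1686.8 = 2863.98.
Under uncorrelated errors the observed covariances equal the true-score covariances, so only the own-variance terms attenuate.
True-score variance = [16.5²·0.79 + 18.6²·0.93 + 8.4²·0.94 + 22.1²·0.71] + 1686.8 = 949.918 + 1686.8 = 2636.72.
Reliability = 2636.72 / 2863.98 = 0.921.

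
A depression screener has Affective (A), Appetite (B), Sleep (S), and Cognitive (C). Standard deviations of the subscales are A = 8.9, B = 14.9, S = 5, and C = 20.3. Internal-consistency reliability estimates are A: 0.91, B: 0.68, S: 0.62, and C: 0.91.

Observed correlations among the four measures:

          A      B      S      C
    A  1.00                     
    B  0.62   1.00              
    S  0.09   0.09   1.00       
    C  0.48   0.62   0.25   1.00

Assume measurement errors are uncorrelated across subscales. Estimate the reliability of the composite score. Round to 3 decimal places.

0.918

Var(A+B+S+C) = 8.9² + 14.9² + 5² + 20.3² + 2·[8.9·14.9·0.62 + 8.9·5·0.09 + 8.9·20.3·0.48 + 14.9·5·0.09 + 14.9·20.3·0.62 + 5·20.3·0.25] = 738.31 + 785.112 = 1523.42.
With uncorrelated errors the cross-covariances are all true-score covariance, so they carry over unchanged; only the diagonal terms shrink to ρᵢσᵢ².
True-score variance = [8.9²·0.91 + 14.9²·0.68 + 5²·0.62 + 20.3²·0.91] + 785.112 = 613.55 + 785.112 = 1398.66.
Reliability = 1398.66 / 1523.42 = 0.918.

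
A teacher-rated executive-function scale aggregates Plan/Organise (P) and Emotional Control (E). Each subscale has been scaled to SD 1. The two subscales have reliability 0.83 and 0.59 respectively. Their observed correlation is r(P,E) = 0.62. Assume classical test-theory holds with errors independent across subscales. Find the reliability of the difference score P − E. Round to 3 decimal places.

Var(P−E) = 1 + 1 − 2·0.62 = 2 − 1.24 = 0.76.
With uncorrelated errors the cross-covariances are all true-score covariance, so they carry over unchanged; only the diagonal terms shrink to ρᵢσᵢ².
True-score variance = [0.83 + 0.59] − 1.24 = 1.42 − 1.24 = 0.18.
Reliability = 0.18 / 0.76 = 0.237.

0.237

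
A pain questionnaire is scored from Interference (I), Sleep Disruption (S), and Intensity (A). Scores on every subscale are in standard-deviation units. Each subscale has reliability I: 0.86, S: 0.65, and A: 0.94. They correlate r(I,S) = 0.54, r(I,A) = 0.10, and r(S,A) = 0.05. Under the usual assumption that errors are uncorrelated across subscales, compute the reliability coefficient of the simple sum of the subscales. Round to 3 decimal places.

0.874

Var(I+S+A) = 3 + 2·[0.54 + 0.10 + 0.05] = 3 + 1.38 = 4.38.
Under uncorrelated errors the observed covariances equal the true-score covariances, so only the own-variance terms attenuate.
True-score variance = [0.86 + 0.65 + 0.94] + 1.38 = 2.45 + 1.38 = 3.83.
Reliability = 3.83 / 4.38 = 0.874.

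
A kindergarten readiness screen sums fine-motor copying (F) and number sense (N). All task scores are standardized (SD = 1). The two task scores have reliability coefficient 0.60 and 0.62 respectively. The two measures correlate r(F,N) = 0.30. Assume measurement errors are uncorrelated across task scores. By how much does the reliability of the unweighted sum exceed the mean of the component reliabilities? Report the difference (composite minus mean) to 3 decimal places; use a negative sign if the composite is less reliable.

0.090

Var(sum) = 2 + 0.6 = 2.6; true-score variance = 1.22 + 0.6 = 1.82; composite reliability = 0.7000.
Mean component reliability = 0.6100.
Difference = 0.7000 − 0.6100 = 0.090.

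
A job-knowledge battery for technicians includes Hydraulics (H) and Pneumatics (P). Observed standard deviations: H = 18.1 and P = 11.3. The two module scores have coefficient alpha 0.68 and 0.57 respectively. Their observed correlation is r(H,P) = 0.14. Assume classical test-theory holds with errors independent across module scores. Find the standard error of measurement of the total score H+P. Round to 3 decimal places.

12.639

Var(total) = 455.3 + 57.2684 = 512.568.
True-score variance = 295.558 + 57.2684 = 352.827, so reliability = 0.6884.
Error variance = 512.568 − 352.827 = 159.742; SEM = √159.742 = 12.639.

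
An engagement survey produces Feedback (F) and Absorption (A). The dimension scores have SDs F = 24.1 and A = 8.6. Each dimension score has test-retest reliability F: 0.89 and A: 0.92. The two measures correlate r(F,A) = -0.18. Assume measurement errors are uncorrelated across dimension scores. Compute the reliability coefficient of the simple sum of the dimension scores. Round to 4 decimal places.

Var(F+A) = 24.1² + 8.6² + 2·[24.1·8.6·(-0.18)] = 654.77 − 74.6136 = 580.156.
With uncorrelated errors the cross-covariances are all true-score covariance, so they carry over unchanged; only the diagonal terms shrink to ρᵢσᵢ².
True-score variance = [24.1²·0.89 + 8.6²·0.92] − 74.6136 = 584.964 − 74.6136 = 510.351.
Reliability = 510.351 / 580.156 = 0.8797.

0.8797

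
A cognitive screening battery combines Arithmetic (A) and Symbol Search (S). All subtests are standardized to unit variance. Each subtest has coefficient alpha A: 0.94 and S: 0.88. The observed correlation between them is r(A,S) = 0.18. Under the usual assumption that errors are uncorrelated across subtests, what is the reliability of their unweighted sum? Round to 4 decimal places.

Var(A+S) = 2 + 2·[0.18] = 2 + 0.36 = 2.36.
Under uncorrelated errors the observed covariances equal the true-score covariances, so only the own-variance terms attenuate.
True-score variance = [0.94 + 0.88] + 0.36 = 1.82 + 0.36 = 2.18.
Reliability = 2.18 / 2.36 = 0.9237.

0.9237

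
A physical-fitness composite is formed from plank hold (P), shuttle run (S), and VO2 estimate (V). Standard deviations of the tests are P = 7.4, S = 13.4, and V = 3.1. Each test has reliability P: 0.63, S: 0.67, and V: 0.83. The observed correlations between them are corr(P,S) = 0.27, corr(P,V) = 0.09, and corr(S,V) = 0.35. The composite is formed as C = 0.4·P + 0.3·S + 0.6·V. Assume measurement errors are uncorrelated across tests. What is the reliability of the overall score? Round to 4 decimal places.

Var(C) = 0.4²·7.4² + 0.3²·13.4² + 0.6²·3.1² + 2·[0.12·7.4·13.4·0.27 + 0.24·7.4·3.1·0.09 + 0.18·13.4·3.1·0.35] = 28.3816 + 12.6506 = 41.0322.
Under uncorrelated errors the observed covariances equal the true-score covariances, so only the own-variance terms attenuate.
True-score variance = [0.4²·7.4²·0.63 + 0.3²·13.4²·0.67 + 0.6²·3.1²·0.83] + 12.6506 = 19.2187 + 12.6506 = 31.8694.
Reliability = 31.8694 / 41.0322 = 0.7767.

0.7767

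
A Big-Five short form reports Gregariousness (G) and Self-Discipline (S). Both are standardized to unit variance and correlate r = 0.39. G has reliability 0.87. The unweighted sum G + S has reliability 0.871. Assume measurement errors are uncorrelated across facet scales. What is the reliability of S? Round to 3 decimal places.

0.771

Var(G+S) = 2 + 2·0.39 = 2.780.
True-score variance = ρ_G + ρ_S + 2·0.39, so 0.871 = (0.87 + ρ_S + 0.78) / 2.780.
ρ_S = 0.871·2.780 − 0.87 − 0.78 = 0.771.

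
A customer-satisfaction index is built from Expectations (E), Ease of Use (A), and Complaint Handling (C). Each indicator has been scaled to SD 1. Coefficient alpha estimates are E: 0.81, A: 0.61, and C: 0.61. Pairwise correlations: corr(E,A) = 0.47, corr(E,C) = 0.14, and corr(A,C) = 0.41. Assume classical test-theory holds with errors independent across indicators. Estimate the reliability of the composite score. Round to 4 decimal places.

0.8075

Var(E+A+C) = 3 + 2·[0.47 + 0.14 + 0.41] = 3 + 2.04 = 5.04.
With uncorrelated errors the cross-covariances are all true-score covariance, so they carry over unchanged; only the diagonal terms shrink to ρᵢσᵢ².
True-score variance = [0.81 + 0.61 + 0.61] + 2.04 = 2.03 + 2.04 = 4.07.
Reliability = 4.07 / 5.04 = 0.8075.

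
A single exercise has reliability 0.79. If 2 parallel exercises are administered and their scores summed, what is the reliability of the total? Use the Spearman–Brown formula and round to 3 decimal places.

0.883

ρ_k = kρ / (1 + (k−1)ρ) = 2·0.79 / (1 + 1·0.79) = 1.580 / 1.790 = 0.883.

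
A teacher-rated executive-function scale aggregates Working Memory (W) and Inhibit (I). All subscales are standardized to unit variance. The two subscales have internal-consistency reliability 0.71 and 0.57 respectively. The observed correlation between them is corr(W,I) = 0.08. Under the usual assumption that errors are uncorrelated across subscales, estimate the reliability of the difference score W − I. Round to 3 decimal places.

Var(W−I) = 1 + 1 − 2·0.08 = 2 − 0.16 = 1.84.
Under uncorrelated errors the observed covariances equal the true-score covariances, so only the own-variance terms attenuate.
True-score variance = [0.71 + 0.57] − 0.16 = 1.28 − 0.16 = 1.12.
Reliability = 1.12 / 1.84 = 0.609.

0.609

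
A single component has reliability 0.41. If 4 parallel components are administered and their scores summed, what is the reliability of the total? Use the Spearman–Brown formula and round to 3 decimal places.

0.735

ρ_k = kρ / (1 + (k−1)ρ) = 4·0.41 / (1 + 3·0.41) = 1.640 / 2.230 = 0.735.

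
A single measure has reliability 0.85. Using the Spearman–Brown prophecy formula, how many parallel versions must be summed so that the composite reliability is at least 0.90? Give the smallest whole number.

2

k ≥ ρ*(1−ρ₁)/(ρ₁(1−ρ*)) = 0.90·0.15 / (0.85·0.10) = 1.588.
Smallest integer k = 2.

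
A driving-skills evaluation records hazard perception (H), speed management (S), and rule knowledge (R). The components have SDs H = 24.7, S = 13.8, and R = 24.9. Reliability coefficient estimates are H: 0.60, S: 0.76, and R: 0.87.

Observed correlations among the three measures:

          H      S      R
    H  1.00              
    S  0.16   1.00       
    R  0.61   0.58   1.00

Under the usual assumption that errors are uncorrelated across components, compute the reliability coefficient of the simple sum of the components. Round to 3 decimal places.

0.862

Var(H+S+R) = 24.7² + 13.8² + 24.9² + 2·[24.7·13.8·0.16 + 24.7·24.9·0.61 + 13.8·24.9·0.58] = 1420.54 + 1258.01 = 2678.55.
Under uncorrelated errors the observed covariances equal the true-score covariances, so only the own-variance terms attenuate.
True-score variance = [24.7²·0.60 + 13.8²·0.76 + 24.9²·0.87] + 1258.01 = 1050.2 + 1258.01 = 2308.21.
Reliability = 2308.21 / 2678.55 = 0.862.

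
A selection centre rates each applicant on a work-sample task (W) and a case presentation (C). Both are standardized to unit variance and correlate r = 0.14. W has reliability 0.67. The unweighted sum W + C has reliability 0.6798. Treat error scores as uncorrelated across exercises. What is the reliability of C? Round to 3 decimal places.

Var(W+C) = 2 + 2·0.14 = 2.280.
True-score variance = ρ_W + ρ_C + 2·0.14, so 0.6798 = (0.67 + ρ_C + 0.28) / 2.280.
ρ_C = 0.6798·2.280 − 0.67 − 0.28 = 0.600.

0.600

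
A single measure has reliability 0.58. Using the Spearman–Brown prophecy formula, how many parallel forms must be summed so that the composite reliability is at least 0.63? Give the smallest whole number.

2

k ≥ ρ*(1−ρ₁)/(ρ₁(1−ρ*)) = 0.63·0.42 / (0.58·0.37) = 1.233.
Smallest integer k = 2.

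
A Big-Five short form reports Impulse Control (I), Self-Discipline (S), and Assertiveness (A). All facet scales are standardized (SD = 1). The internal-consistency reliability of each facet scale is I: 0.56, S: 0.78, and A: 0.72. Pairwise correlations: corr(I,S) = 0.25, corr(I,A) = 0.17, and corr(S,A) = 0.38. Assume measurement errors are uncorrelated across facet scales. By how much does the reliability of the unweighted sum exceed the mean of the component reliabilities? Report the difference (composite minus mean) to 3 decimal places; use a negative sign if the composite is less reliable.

0.109

Var(sum) = 3 + 1.6 = 4.6; true-score variance = 2.06 + 1.6 = 3.66; composite reliability = 0.7957.
Mean component reliability = 0.6867.
Difference = 0.7957 − 0.6867 = 0.109.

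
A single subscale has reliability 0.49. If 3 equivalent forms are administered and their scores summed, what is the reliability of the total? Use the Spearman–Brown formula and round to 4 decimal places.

ρ_k = kρ / (1 + (k−1)ρ) = 3·0.49 / (1 + 2·0.49) = 1.470 / 1.980 = 0.7424.

0.7424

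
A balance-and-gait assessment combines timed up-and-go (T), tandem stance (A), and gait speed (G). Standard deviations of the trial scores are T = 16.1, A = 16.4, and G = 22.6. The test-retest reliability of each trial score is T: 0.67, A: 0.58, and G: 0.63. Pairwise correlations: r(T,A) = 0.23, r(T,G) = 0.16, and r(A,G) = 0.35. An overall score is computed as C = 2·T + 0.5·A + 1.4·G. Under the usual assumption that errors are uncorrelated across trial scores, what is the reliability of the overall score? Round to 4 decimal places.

Var(C) = 2²·16.1² + 0.5²·16.4² + 1.4²·22.6² + 2·[16.1·16.4·0.23 + 2.8·16.1·22.6·0.16 + 0.7·16.4·22.6·0.35] = 2105.17 + 629.091 = 2734.26.
Under uncorrelated errors the observed covariances equal the true-score covariances, so only the own-variance terms attenuate.
True-score variance = [2²·16.1²·0.67 + 0.5²·16.4²·0.58 + 1.4²·22.6²·0.63] + 629.091 = 1364.37 + 629.091 = 1993.46.
Reliability = 1993.46 / 2734.26 = 0.7291.

0.7291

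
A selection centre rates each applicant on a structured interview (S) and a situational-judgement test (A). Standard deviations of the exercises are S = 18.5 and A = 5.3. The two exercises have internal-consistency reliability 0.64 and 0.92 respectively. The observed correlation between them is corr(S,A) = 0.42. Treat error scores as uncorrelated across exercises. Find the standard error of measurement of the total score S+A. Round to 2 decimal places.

11.20

Var(total) = 370.34 + 82.362 = 452.702.
True-score variance = 244.883 + 82.362 = 327.245, so reliability = 0.7229.
Error variance = 452.702 − 327.245 = 125.457; SEM = √125.457 = 11.20.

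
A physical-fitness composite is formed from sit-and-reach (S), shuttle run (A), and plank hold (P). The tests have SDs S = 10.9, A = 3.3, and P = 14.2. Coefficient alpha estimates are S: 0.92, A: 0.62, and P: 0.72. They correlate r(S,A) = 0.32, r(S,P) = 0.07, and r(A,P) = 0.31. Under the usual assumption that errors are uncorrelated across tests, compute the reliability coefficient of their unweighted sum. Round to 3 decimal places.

Var(S+A+P) = 10.9² + 3.3² + 14.2² + 2·[10.9·3.3·0.32 + 10.9·14.2·0.07 + 3.3·14.2·0.31] = 331.34 + 73.7432 = 405.083.
Because errors are independent across components, Cov(Tᵢ,Tⱼ) = Cov(Xᵢ,Xⱼ); the off-diagonal part of the true-score variance is the same as above.
True-score variance = [10.9²·0.92 + 3.3²·0.62 + 14.2²·0.72] + 73.7432 = 261.238 + 73.7432 = 334.981.
Reliability = 334.981 / 405.083 = 0.827.

0.827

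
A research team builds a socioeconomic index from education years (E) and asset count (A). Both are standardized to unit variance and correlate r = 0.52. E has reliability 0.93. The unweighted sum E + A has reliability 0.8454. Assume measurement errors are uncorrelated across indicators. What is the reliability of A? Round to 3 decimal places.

0.600

Var(E+A) = 2 + 2·0.52 = 3.040.
True-score variance = ρ_E + ρ_A + 2·0.52, so 0.8454 = (0.93 + ρ_A + 1.04) / 3.040.
ρ_A = 0.8454·3.040 − 0.93 − 1.04 = 0.600.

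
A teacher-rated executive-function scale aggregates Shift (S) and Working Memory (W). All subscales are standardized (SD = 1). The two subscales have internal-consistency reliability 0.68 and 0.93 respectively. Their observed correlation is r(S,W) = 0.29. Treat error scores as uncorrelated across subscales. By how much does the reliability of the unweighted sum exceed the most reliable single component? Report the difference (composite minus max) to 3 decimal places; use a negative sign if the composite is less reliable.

Var(sum) = 2 + 0.58 = 2.58; true-score variance = 1.61 + 0.58 = 2.19; composite reliability = 0.8488.
Max component reliability = 0.9300.
Difference = 0.8488 − 0.9300 = -0.081.

-0.081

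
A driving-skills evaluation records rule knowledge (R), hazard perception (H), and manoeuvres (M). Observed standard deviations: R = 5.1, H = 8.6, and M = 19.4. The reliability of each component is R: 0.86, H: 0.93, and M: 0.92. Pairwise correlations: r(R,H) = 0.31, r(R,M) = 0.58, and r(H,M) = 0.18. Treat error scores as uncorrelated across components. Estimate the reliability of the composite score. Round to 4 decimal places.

Var(R+H+M) = 5.1² + 8.6² + 19.4² + 2·[5.1·8.6·0.31 + 5.1·19.4·0.58 + 8.6·19.4·0.18] = 476.33 + 202.026 = 678.356.
Because errors are independent across components, Cov(Tᵢ,Tⱼ) = Cov(Xᵢ,Xⱼ); the off-diagonal part of the true-score variance is the same as above.
True-score variance = [5.1²·0.86 + 8.6²·0.93 + 19.4²·0.92] + 202.026 = 437.403 + 202.026 = 639.429.
Reliability = 639.429 / 678.356 = 0.9426.

0.9426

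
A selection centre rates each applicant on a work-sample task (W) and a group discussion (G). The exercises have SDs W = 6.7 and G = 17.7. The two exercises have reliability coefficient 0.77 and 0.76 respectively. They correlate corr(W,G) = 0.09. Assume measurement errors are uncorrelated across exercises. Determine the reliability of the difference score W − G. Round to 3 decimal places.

0.746

Var(W−G) = 6.7² + 17.7² − 2·6.7·17.7·0.09 = 358.18 − 21.3462 = 336.834.
Under uncorrelated errors the observed covariances equal the true-score covariances, so only the own-variance terms attenuate.
True-score variance = [6.7²·0.77 + 17.7²·0.76] − 21.3462 = 272.666 − 21.3462 = 251.319.
Reliability = 251.319 / 336.834 = 0.746.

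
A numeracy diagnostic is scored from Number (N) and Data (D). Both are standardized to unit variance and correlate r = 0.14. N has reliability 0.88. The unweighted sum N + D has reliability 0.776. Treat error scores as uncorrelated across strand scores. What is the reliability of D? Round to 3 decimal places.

Var(N+D) = 2 + 2·0.14 = 2.280.
True-score variance = ρ_N + ρ_D + 2·0.14, so 0.776 = (0.88 + ρ_D + 0.28) / 2.280.
ρ_D = 0.776·2.280 − 0.88 − 0.28 = 0.609.

0.609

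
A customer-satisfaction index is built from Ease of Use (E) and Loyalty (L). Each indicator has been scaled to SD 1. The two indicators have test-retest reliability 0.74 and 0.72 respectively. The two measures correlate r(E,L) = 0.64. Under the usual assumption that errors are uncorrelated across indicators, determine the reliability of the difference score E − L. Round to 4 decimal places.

0.2500

Var(E−L) = 1 + 1 − 2·0.64 = 2 − 1.28 = 0.72.
Because errors are independent across components, Cov(Tᵢ,Tⱼ) = Cov(Xᵢ,Xⱼ); the off-diagonal part of the true-score variance is the same as above.
True-score variance = [0.74 + 0.72] − 1.28 = 1.46 − 1.28 = 0.18.
Reliability = 0.18 / 0.72 = 0.2500.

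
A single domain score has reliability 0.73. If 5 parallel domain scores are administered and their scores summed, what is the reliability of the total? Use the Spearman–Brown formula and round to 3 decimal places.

0.931

ρ_k = kρ / (1 + (k−1)ρ) = 5·0.73 / (1 + 4·0.73) = 3.650 / 3.920 = 0.931.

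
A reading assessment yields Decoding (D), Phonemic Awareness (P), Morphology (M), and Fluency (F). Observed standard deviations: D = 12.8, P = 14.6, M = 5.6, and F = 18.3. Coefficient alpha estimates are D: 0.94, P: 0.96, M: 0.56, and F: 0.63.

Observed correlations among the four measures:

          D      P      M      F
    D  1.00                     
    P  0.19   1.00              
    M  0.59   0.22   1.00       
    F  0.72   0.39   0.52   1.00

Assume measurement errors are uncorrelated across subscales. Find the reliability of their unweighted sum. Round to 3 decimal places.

0.902

Var(D+P+M+F) = 12.8² + 14.6² + 5.6² + 18.3² + 2·[12.8·14.6·0.19 + 12.8·5.6·0.59 + 12.8·18.3·0.72 + 14.6·5.6·0.22 + 14.6·18.3·0.39 + 5.6·18.3·0.52] = 743.25 + 843.856 = 1587.11.
Because errors are independent across components, Cov(Tᵢ,Tⱼ) = Cov(Xᵢ,Xⱼ); the off-diagonal part of the true-score variance is the same as above.
True-score variance = [12.8²·0.94 + 14.6²·0.96 + 5.6²·0.56 + 18.3²·0.63] + 843.856 = 587.186 + 843.856 = 1431.04.
Reliability = 1431.04 / 1587.11 = 0.902.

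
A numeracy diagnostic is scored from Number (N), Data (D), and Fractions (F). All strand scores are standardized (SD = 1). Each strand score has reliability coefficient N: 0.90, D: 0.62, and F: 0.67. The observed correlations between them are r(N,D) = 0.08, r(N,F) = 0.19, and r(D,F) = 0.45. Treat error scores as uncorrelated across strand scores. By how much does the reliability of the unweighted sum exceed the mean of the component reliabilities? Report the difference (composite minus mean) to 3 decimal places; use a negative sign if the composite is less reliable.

0.088

Var(sum) = 3 + 1.44 = 4.44; true-score variance = 2.19 + 1.44 = 3.63; composite reliability = 0.8176.
Mean component reliability = 0.7300.
Difference = 0.8176 − 0.7300 = 0.088.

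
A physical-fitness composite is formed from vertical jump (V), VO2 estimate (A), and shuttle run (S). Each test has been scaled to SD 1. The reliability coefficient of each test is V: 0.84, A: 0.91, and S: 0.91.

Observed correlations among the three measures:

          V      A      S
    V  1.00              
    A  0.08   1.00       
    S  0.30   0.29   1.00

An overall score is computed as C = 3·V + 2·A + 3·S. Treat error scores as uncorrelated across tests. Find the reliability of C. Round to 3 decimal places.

Var(C) = 3² + 2² + 3² + 2·[6·0.08 + 9·0.30 + 6·0.29] = 22 + 9.84 = 31.84.
Because errors are independent across components, Cov(Tᵢ,Tⱼ) = Cov(Xᵢ,Xⱼ); the off-diagonal part of the true-score variance is the same as above.
True-score variance = [3²·0.84 + 2²·0.91 + 3²·0.91] + 9.84 = 19.39 + 9.84 = 29.23.
Reliability = 29.23 / 31.84 = 0.918.

0.918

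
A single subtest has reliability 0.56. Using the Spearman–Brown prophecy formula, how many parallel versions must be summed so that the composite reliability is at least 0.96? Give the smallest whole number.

k ≥ ρ*(1−ρ₁)/(ρ₁(1−ρ*)) = 0.96·0.44 / (0.56·0.04) = 18.857.
Smallest integer k = 19.

19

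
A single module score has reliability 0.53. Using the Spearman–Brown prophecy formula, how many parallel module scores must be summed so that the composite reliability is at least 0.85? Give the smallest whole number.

k ≥ ρ*(1−ρ₁)/(ρ₁(1−ρ*)) = 0.85·0.47 / (0.53·0.15) = 5.025.
Smallest integer k = 6.

6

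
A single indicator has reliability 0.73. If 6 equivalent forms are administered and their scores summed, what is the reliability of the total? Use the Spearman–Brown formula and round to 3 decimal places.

ρ_k = kρ / (1 + (k−1)ρ) = 6·0.73 / (1 + 5·0.73) = 4.380 / 4.650 = 0.942.

0.942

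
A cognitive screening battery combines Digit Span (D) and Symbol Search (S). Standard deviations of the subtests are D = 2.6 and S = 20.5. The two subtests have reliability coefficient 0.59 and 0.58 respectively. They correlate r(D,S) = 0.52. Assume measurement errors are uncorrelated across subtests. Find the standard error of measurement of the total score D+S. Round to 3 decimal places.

Var(total) = 427.01 + 55.432 = 482.442.
True-score variance = 247.733 + 55.432 = 303.165, so reliability = 0.6284.
Error variance = 482.442 − 303.165 = 179.277; SEM = √179.277 = 13.389.

13.389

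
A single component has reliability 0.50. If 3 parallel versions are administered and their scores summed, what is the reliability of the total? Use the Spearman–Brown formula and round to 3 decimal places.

0.750

ρ_k = kρ / (1 + (k−1)ρ) = 3·0.50 / (1 + 2·0.50) = 1.500 / 2.000 = 0.750.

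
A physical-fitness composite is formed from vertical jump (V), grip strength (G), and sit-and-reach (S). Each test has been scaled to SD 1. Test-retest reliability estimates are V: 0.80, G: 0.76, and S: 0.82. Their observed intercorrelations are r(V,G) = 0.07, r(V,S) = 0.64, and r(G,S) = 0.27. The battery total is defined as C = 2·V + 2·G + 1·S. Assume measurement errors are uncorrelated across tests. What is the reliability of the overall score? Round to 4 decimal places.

Var(C) = 2² + 2² + 1 + 2·[4·0.07 + 2·0.64 + 2·0.27] = 9 + 4.2 = 13.2.
Under uncorrelated errors the observed covariances equal the true-score covariances, so only the own-variance terms attenuate.
True-score variance = [2²·0.80 + 2²·0.76 + 0.82] + 4.2 = 7.06 + 4.2 = 11.26.
Reliability = 11.26 / 13.2 = 0.8530.

0.8530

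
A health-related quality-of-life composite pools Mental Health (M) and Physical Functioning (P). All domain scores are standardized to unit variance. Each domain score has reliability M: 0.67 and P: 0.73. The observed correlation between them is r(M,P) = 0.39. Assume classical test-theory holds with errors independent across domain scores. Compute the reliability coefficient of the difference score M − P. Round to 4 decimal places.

0.5082

Var(M−P) = 1 + 1 − 2·0.39 = 2 − 0.78 = 1.22.
With uncorrelated errors the cross-covariances are all true-score covariance, so they carry over unchanged; only the diagonal terms shrink to ρᵢσᵢ².
True-score variance = [0.67 + 0.73] − 0.78 = 1.4 − 0.78 = 0.62.
Reliability = 0.62 / 1.22 = 0.5082.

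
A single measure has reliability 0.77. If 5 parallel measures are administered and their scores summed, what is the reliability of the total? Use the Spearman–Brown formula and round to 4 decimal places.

ρ_k = kρ / (1 + (k−1)ρ) = 5·0.77 / (1 + 4·0.77) = 3.850 / 4.080 = 0.9436.

0.9436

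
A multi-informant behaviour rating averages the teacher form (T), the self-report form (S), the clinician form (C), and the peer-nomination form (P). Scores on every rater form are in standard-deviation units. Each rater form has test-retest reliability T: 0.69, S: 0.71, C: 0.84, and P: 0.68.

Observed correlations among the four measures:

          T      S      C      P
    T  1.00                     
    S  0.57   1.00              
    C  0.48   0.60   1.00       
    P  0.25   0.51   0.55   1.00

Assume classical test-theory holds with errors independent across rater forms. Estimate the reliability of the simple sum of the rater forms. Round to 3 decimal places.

Var(T+S+C+P) = 4 + 2·[0.57 + 0.48 + 0.25 + 0.60 + 0.51 + 0.55] = 4 + 5.92 = 9.92.
With uncorrelated errors the cross-covariances are all true-score covariance, so they carry over unchanged; only the diagonal terms shrink to ρᵢσᵢ².
True-score variance = [0.69 + 0.71 + 0.84 + 0.68] + 5.92 = 2.92 + 5.92 = 8.84.
Reliability = 8.84 / 9.92 = 0.891.

0.891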